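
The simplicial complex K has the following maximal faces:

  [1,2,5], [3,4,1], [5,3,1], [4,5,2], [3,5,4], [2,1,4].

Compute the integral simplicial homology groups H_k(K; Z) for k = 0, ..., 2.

Order the vertices as 1 < 2 < 3 < 4 < 5. Listing each simplex with vertices in this order, K has dimension 2 with simplices:

  0-simplices (5): [1], [2], [3], [4], [5]
  1-simplices (9): [1,2], [1,3], [1,4], [1,5], [2,4], [2,5], [3,4], [3,5], [4,5]
  2-simplices (6): [1,2,4], [1,2,5], [1,3,4], [1,3,5], [2,4,5], [3,4,5]

so the chain groups are C_0 ≅ Z^5, C_1 ≅ Z^9, C_2 ≅ Z^6.

The boundary map ∂_1: C_1 → C_0 maps an edge to its endpoints' difference, ∂[p,q] = q − p. For instance
  ∂[3,5] = [5] − [3].
This gives a 5×9 integer matrix of rank 4; reducing to Smith normal form yields diagonal entries (1,1,1,1).

∂_2: C_2 → C_1 sends each 2-simplex [p,q,r] to [q,r] − [p,r] + [p,q]. For instance
  ∂[3,4,5] = [4,5] − [3,5] + [3,4],
  ∂[2,4,5] = [4,5] − [2,5] + [2,4].
This gives a 9×6 integer matrix of rank 5; reducing to Smith normal form yields diagonal entries (1,1,1,1,1).

Computing H_k = (kernel of ∂_k) / (image of ∂_{k+1}):

  H_0: rank C_0 − rank ∂_1 = 5 − 4 = 1, and the invariant factors of ∂_1 are all 1, so H_0 ≅ Z.
  H_1: rank ker ∂_1 − rank ∂_2 = (9 − 4) − 5 = 0, and the invariant factors of ∂_2 are all 1, so H_1 ≅ 0.
  H_2: rank ker ∂_2 − rank ∂_3 = (6 − 5) − 0 = 1, and there is no ∂_3, so H_2 ≅ Z.

H_0 = Z,  H_1 = 0,  H_2 = Z.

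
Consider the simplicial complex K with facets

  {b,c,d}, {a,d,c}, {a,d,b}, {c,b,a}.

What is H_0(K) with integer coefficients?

H_0 = Z.

Fix the vertex order a < b < c < d and write every simplex with vertices in increasing order. Then dim K = 2 and the simplices of K are:

  0-simplices (4): a, b, c, d
  1-simplices (6): ab, ac, ad, bc, bd, cd
  2-simplices (4): abc, abd, acd, bcd

giving chain groups C_0 ≅ Z^4, C_1 ≅ Z^6, C_2 ≅ Z^4.

The boundary map ∂_1: C_1 → C_0 sends each edge [p,q] (with p < q) to q − p. For instance
  ∂bd = d − b.
The resulting 4×6 matrix has rank 3, and its Smith normal form has invariant factors (1,1,1).

The boundary map ∂_2: C_2 → C_1 acts by ∂[p,q,r] = [q,r] − [p,r] + [p,q]. For instance
  ∂bcd = cd − bd + bc,
  ∂acd = cd − ad + ac.
As a 6×4 matrix over Z this has rank 3, with invariant factors (1,1,1).

Computing H_k = (kernel of ∂_k) / (image of ∂_{k+1}):

  H_0: rank C_0 − rank ∂_1 = 4 − 3 = 1, and the invariant factors of ∂_1 are all 1, so H_0 ≅ Z.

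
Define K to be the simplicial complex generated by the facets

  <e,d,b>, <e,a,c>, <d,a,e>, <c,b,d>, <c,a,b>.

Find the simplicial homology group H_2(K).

Order the vertices as a < b < c < d < e. Listing each simplex with vertices in this order, K has dimension 2 with simplices:

  0-simplices (5): a, b, c, d, e
  1-simplices (10): ab, ac, ad, ae, bc, bd, be, cd, ce, de
  2-simplices (5): abc, ace, ade, bcd, bde

giving chain groups C_0 ≅ Z^5, C_1 ≅ Z^10, C_2 ≅ Z^5.

Boundary ∂_1: C_1 → C_0 maps an edge to its endpoints' difference, ∂[p,q] = q − p. For instance
  ∂ad = d − a.
The 5×10 boundary matrix has rank 4 and Smith normal form diag(1,1,1,1).

Boundary ∂_2: C_2 → C_1 maps a triangle to the signed sum of its edges. For instance
  ∂bcd = cd − bd + bc,
  ∂ace = ce − ae + ac.
As a 10×5 matrix over Z this has rank 5, with invariant factors (1,1,1,1,1).

Computing H_k = (kernel of ∂_k) / (image of ∂_{k+1}):

  H_2: rank ker ∂_2 − rank ∂_3 = (5 − 5) − 0 = 0, and there is no ∂_3, so H_2 = 0.

H_2 ≅ 0.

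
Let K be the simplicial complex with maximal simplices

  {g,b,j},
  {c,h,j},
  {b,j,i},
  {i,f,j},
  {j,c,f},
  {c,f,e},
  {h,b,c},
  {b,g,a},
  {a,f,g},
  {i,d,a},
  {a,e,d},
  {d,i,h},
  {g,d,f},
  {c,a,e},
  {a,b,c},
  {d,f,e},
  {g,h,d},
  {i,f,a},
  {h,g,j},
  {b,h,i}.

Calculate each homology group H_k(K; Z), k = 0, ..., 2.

H_0 = Z,  H_1 = Z × Z/2,  H_2 = 0.

Order the vertices as a < b < c < d < e < f < g < h < i < j. Listing each simplex with vertices in this order, K has dimension 2 with simplices:

  0-simplices (10): a, b, c, d, e, f, g, h, i, j
  1-simplices (30): ab, ac, ad, ae, af, ag, ai, bc, bg, bh, bi, bj, ce, cf, ch, cj, de, df, dg, dh, di, ef, fg, fi, fj, gh, gj, hi, hj, ij
  2-simplices (20): abc, abg, ace, ade, adi, afg, afi, bch, bgj, bhi, bij, cef, cfj, chj, def, dfg, dgh, dhi, fij, ghj

Hence C_0 ≅ Z^10, C_1 ≅ Z^30, C_2 ≅ Z^20.

The boundary map ∂_1: C_1 → C_0 maps an edge to its endpoints' difference, ∂[p,q] = q − p. For instance
  ∂ad = d − a.
The 10×30 boundary matrix has rank 9 and Smith normal form diag(1,1,1,1,1,1,1,1,1).

Boundary ∂_2: C_2 → C_1 sends each 2-simplex [p,q,r] to [q,r] − [p,r] + [p,q]. For instance
  ∂bhi = hi − bi + bh,
  ∂chj = hj − cj + ch.
As a 30×20 matrix over Z this has rank 20, with invariant factors (1,1,1,1,1,1,1,1,1,1,1,1,1,1,1,1,1,1,1,2).

From H_k ≅ ker(∂_k) / im(∂_{k+1}) we obtain:

  H_0: rank C_0 − rank ∂_1 = 10 − 9 = 1, and the invariant factors of ∂_1 are all 1, so H_0 ≅ Z.
  H_1: rank ker ∂_1 − rank ∂_2 = (30 − 9) − 20 = 1, and ∂_2 has invariant factor 2 > 1, so H_1 ≅ Z × Z/2.
  H_2: rank ker ∂_2 − rank ∂_3 = (20 − 20) − 0 = 0, and there is no ∂_3, so H_2 ≅ 0.

(K is a triangulation of the Klein bottle.)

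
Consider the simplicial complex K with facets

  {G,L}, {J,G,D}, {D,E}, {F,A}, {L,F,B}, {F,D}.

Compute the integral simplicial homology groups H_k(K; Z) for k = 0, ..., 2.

K has 8 vertices, 10 edges, 2 triangles.
rank ∂_0 = 0, rank ∂_1 = 7 ⇒ b_0 = 8 − 0 − 7 = 1; all invariant factors of ∂_1 are 1 so no torsion. So H_0 = Z.
rank ∂_1 = 7, rank ∂_2 = 2 ⇒ b_1 = 10 − 7 − 2 = 1; all invariant factors of ∂_2 are 1 so no torsion. So H_1 = Z.
rank ∂_2 = 2, rank ∂_3 = 0 ⇒ b_2 = 2 − 2 − 0 = 0. So H_2 = 0.

H_0 ≅ Z,  H_1 ≅ Z,  H_2 = 0.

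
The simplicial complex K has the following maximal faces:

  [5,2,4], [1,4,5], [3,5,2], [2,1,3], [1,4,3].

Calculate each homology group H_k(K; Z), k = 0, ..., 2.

Take the total order 1 < 2 < 3 < 4 < 5 on the vertex set. Then K (dimension 2) consists of the simplices:

  0-simplices (5): [1], [2], [3], [4], [5]
  1-simplices (10): [1,2], [1,3], [1,4], [1,5], [2,3], [2,4], [2,5], [3,4], [3,5], [4,5]
  2-simplices (5): [1,2,3], [1,3,4], [1,4,5], [2,3,5], [2,4,5]

so the chain groups are C_0 ≅ Z^5, C_1 ≅ Z^10, C_2 ≅ Z^5.

The boundary map ∂_1: C_1 → C_0 is given by ∂[p,q] = [q] − [p].
This gives a 5×10 integer matrix of rank 4; reducing to Smith normal form yields diagonal entries (1,1,1,1).

The boundary map ∂_2: C_2 → C_1 sends each 2-simplex [p,q,r] to [q,r] − [p,r] + [p,q]. For instance
  ∂[1,3,4] = [3,4] − [1,4] + [1,3],
  ∂[2,3,5] = [3,5] − [2,5] + [2,3].
This gives a 10×5 integer matrix of rank 5; reducing to Smith normal form yields diagonal entries (1,1,1,1,1).

Reading off H_k = ker ∂_k / im ∂_{k+1}:

  H_0: rank C_0 − rank ∂_1 = 5 − 4 = 1, and the invariant factors of ∂_1 are all 1, so H_0 ≅ Z.
  H_1: rank ker ∂_1 − rank ∂_2 = (10 − 4) − 5 = 1, and the invariant factors of ∂_2 are all 1, so H_1 ≅ Z.
  H_2: rank ker ∂_2 − rank ∂_3 = (5 − 5) − 0 = 0, and there is no ∂_3, so H_2 ≅ 0.

(K is a triangulation of the Möbius band.)

H_0 ≅ Z,  H_1 ≅ Z,  H_2 = 0.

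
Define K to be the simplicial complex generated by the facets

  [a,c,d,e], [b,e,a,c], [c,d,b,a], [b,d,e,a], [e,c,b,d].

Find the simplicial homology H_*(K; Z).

Take the total order a < b < c < d < e on the vertex set. Then K (dimension 3) consists of the simplices:

  0-simplices (5): a, b, c, d, e
  1-simplices (10): ab, ac, ad, ae, bc, bd, be, cd, ce, de
  2-simplices (10): abc, abd, abe, acd, ace, ade, bcd, bce, bde, cde
  3-simplices (5): abcd, abce, abde, acde, bcde

Hence C_0 ≅ Z^5, C_1 ≅ Z^10, C_2 ≅ Z^10, C_3 ≅ Z^5.

∂_1: C_1 → C_0 is given by ∂[p,q] = [q] − [p]. For instance
  ∂bc = c − b.
The resulting 5×10 matrix has rank 4, and its Smith normal form has invariant factors (1,1,1,1).

Boundary ∂_2: C_2 → C_1 maps a triangle to the signed sum of its edges. For instance
  ∂cde = de − ce + cd,
  ∂abc = bc − ac + ab.
As a 10×10 matrix over Z this has rank 6, with invariant factors (1,1,1,1,1,1).

Boundary ∂_3: C_3 → C_2 sends each 3-simplex σ to the alternating sum Σ_i (−1)^i (σ with its i-th vertex removed). For instance
  ∂bcde = cde − bde + bce − bcd,
  ∂abde = bde − ade + abe − abd.
This gives a 10×5 integer matrix of rank 4; reducing to Smith normal form yields diagonal entries (1,1,1,1).

Now H_k = ker ∂_k / im ∂_{k+1}, so:

  H_0: rank C_0 − rank ∂_1 = 5 − 4 = 1, and the invariant factors of ∂_1 are all 1, so H_0 = Z.
  H_1: rank ker ∂_1 − rank ∂_2 = (10 − 4) − 6 = 0, and the invariant factors of ∂_2 are all 1, so H_1 = 0.
  H_2: rank ker ∂_2 − rank ∂_3 = (10 − 6) − 4 = 0, and the invariant factors of ∂_3 are all 1, so H_2 = 0.
  H_3: rank ker ∂_3 − rank ∂_4 = (5 − 4) − 0 = 1, and there is no ∂_4, so H_3 = Z.

H_0 = Z,  H_1 = 0,  H_2 = 0,  H_3 = Z.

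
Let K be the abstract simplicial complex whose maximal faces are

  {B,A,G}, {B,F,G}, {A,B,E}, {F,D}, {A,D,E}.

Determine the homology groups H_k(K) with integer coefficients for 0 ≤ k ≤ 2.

Order the vertices as A < B < D < E < F < G. Listing each simplex with vertices in this order, K has dimension 2 with simplices:

  0-simplices (6): A, B, D, E, F, G
  1-simplices (10): AB, AD, AE, AG, BE, BF, BG, DE, DF, FG
  2-simplices (4): ABE, ABG, ADE, BFG

Hence C_0 ≅ Z^6, C_1 ≅ Z^10, C_2 ≅ Z^4.

∂_1: C_1 → C_0 maps an edge to its endpoints' difference, ∂[p,q] = q − p. For instance
  ∂BG = G − B.
This gives a 6×10 integer matrix of rank 5; reducing to Smith normal form yields diagonal entries (1,1,1,1,1).

The boundary map ∂_2: C_2 → C_1 maps a triangle to the signed sum of its edges. For instance
  ∂BFG = FG − BG + BF,
  ∂ADE = DE − AE + AD.
The 10×4 boundary matrix has rank 4 and Smith normal form diag(1,1,1,1).

Computing H_k = (kernel of ∂_k) / (image of ∂_{k+1}):

  H_0: rank C_0 − rank ∂_1 = 6 − 5 = 1, and the invariant factors of ∂_1 are all 1, so H_0 ≅ Z.
  H_1: rank ker ∂_1 − rank ∂_2 = (10 − 5) − 4 = 1, and the invariant factors of ∂_2 are all 1, so H_1 ≅ Z.
  H_2: rank ker ∂_2 − rank ∂_3 = (4 − 4) − 0 = 0, and there is no ∂_3, so H_2 ≅ 0.

As a check, the Euler characteristic is 6 − 10 + 4 = 0, which agrees with 1 − 1 + 0 = 0.

H_0 ≅ Z,  H_1 ≅ Z,  H_2 = 0.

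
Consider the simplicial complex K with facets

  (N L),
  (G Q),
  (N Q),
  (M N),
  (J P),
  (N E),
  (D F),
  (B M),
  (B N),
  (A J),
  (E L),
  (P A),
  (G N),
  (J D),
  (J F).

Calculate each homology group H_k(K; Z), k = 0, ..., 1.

H_0 = Z^2,  H_1 = Z^5.

Take the total order A < B < D < E < F < G < J < L < M < N < P < Q on the vertex set. Then K (dimension 1) consists of the simplices:

  0-simplices (12): A, B, D, E, F, G, J, L, M, N, P, Q
  1-simplices (15): AJ, AP, BM, BN, DF, DJ, EL, EN, FJ, GN, GQ, JP, LN, MN, NQ

Hence C_0 ≅ Z^12, C_1 ≅ Z^15.

The boundary map ∂_1: C_1 → C_0 is given by ∂[p,q] = [q] − [p].
As a 12×15 matrix over Z this has rank 10, with invariant factors (1,1,1,1,1,1,1,1,1,1).

Reading off H_k = ker ∂_k / im ∂_{k+1}:

  H_0: rank C_0 − rank ∂_1 = 12 − 10 = 2, and the invariant factors of ∂_1 are all 1, so H_0 = Z^2.
  H_1: rank ker ∂_1 − rank ∂_2 = (15 − 10) − 0 = 5, and there is no ∂_2, so H_1 = Z^5.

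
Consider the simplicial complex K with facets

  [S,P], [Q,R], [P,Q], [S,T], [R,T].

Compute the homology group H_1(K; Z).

H_1 = Z.

K has 5 vertices, 5 edges.
rank ∂_1 = 4, rank ∂_2 = 0 ⇒ b_1 = 5 − 4 − 0 = 1. So H_1 ≅ Z.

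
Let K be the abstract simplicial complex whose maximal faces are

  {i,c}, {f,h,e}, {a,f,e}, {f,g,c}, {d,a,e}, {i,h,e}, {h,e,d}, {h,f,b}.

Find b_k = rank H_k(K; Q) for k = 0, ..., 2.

b_0 = 1, b_1 = 1, b_2 = 0.

Take the total order a < b < c < d < e < f < g < h < i on the vertex set. Then K (dimension 2) consists of the simplices:

  0-simplices (9): a, b, c, d, e, f, g, h, i
  1-simplices (16): ad, ae, af, bf, bh, cf, cg, ci, de, dh, ef, eh, ei, fg, fh, hi
  2-simplices (7): ade, aef, bfh, cfg, deh, efh, ehi

so the chain groups are C_0 ≅ Z^9, C_1 ≅ Z^16, C_2 ≅ Z^7.

∂_1: C_1 → C_0 is given by ∂[p,q] = [q] − [p].
This gives a 9×16 integer matrix of rank 8; reducing to Smith normal form yields diagonal entries (1,1,1,1,1,1,1,1).

∂_2: C_2 → C_1 acts by ∂[p,q,r] = [q,r] − [p,r] + [p,q]. For instance
  ∂ehi = hi − ei + eh,
  ∂bfh = fh − bh + bf.
The 16×7 boundary matrix has rank 7 and Smith normal form diag(1,1,1,1,1,1,1).

Computing H_k = (kernel of ∂_k) / (image of ∂_{k+1}):

  H_0: rank C_0 − rank ∂_1 = 9 − 8 = 1, and the invariant factors of ∂_1 are all 1, so H_0 = Z.
  H_1: rank ker ∂_1 − rank ∂_2 = (16 − 8) − 7 = 1, and the invariant factors of ∂_2 are all 1, so H_1 = Z.
  H_2: rank ker ∂_2 − rank ∂_3 = (7 − 7) − 0 = 0, and there is no ∂_3, so H_2 = 0.

Hence the Betti numbers are b_0 = 1, b_1 = 1, b_2 = 0.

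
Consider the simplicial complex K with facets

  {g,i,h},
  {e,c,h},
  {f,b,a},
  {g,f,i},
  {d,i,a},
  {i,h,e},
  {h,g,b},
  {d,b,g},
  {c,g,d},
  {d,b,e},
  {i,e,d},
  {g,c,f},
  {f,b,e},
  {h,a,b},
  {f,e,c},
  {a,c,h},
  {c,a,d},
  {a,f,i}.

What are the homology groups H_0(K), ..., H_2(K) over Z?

We work with the vertex ordering a < b < c < d < e < f < g < h < i. The simplices of K, each written with vertices in increasing order, are:

  0-simplices (9): a, b, c, d, e, f, g, h, i
  1-simplices (27): ab, ac, ad, af, ah, ai, bd, be, bf, bg, bh, cd, ce, cf, cg, ch, de, dg, di, ef, eh, ei, fg, fi, gh, gi, hi
  2-simplices (18): abf, abh, acd, ach, adi, afi, bde, bdg, bef, bgh, cdg, cef, ceh, cfg, dei, ehi, fgi, ghi

giving chain groups C_0 ≅ Z^9, C_1 ≅ Z^27, C_2 ≅ Z^18.

Boundary ∂_1: C_1 → C_0 maps an edge to its endpoints' difference, ∂[p,q] = q − p.
As a 9×27 matrix over Z this has rank 8, with invariant factors (1,1,1,1,1,1,1,1).

The boundary map ∂_2: C_2 → C_1 sends each 2-simplex [p,q,r] to [q,r] − [p,r] + [p,q]. For instance
  ∂bde = de − be + bd,
  ∂bdg = dg − bg + bd.
The resulting 27×18 matrix has rank 17, and its Smith normal form has invariant factors (1,1,1,1,1,1,1,1,1,1,1,1,1,1,1,1,1).

From H_k ≅ ker(∂_k) / im(∂_{k+1}) we obtain:

  H_0: rank C_0 − rank ∂_1 = 9 − 8 = 1, and the invariant factors of ∂_1 are all 1, so H_0 ≅ Z.
  H_1: rank ker ∂_1 − rank ∂_2 = (27 − 8) − 17 = 2, and the invariant factors of ∂_2 are all 1, so H_1 ≅ Z^2.
  H_2: rank ker ∂_2 − rank ∂_3 = (18 − 17) − 0 = 1, and there is no ∂_3, so H_2 ≅ Z.

As a check, the Euler characteristic is 9 − 27 + 18 = 0, which agrees with 1 − 2 + 1 = 0.

H_0 = Z,  H_1 = Z^2,  H_2 = Z.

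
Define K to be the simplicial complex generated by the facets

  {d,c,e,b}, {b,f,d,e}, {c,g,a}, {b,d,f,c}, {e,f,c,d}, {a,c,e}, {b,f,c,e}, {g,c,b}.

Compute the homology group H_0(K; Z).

We work with the vertex ordering a < b < c < d < e < f < g. The simplices of K, each written with vertices in increasing order, are:

  0-simplices (7): a, b, c, d, e, f, g
  1-simplices (15): ac, ae, ag, bc, bd, be, bf, bg, cd, ce, cf, cg, de, df, ef
  2-simplices (13): ace, acg, bcd, bce, bcf, bcg, bde, bdf, bef, cde, cdf, cef, def
  3-simplices (5): bcde, bcdf, bcef, bdef, cdef

Hence C_0 ≅ Z^7, C_1 ≅ Z^15, C_2 ≅ Z^13, C_3 ≅ Z^5.

The boundary map ∂_1: C_1 → C_0 sends each edge [p,q] (with p < q) to q − p. For instance
  ∂ae = e − a.
The resulting 7×15 matrix has rank 6, and its Smith normal form has invariant factors (1,1,1,1,1,1).

The boundary map ∂_2: C_2 → C_1 sends each 2-simplex [p,q,r] to [q,r] − [p,r] + [p,q]. For instance
  ∂bdf = df − bf + bd,
  ∂bde = de − be + bd.
The 15×13 boundary matrix has rank 9 and Smith normal form diag(1,1,1,1,1,1,1,1,1).

∂_3: C_3 → C_2 sends each 3-simplex σ to the alternating sum Σ_i (−1)^i (σ with its i-th vertex removed). For instance
  ∂bcef = cef − bef + bcf − bce,
  ∂bdef = def − bef + bdf − bde.
The resulting 13×5 matrix has rank 4, and its Smith normal form has invariant factors (1,1,1,1).

Now H_k = ker ∂_k / im ∂_{k+1}, so:

  H_0: rank C_0 − rank ∂_1 = 7 − 6 = 1, and the invariant factors of ∂_1 are all 1, so H_0 ≅ Z.

H_0 ≅ Z.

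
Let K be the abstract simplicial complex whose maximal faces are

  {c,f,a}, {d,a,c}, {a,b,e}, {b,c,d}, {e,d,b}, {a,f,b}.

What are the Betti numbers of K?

b_0 = 1, b_1 = 1, b_2 = 0.

We work with the vertex ordering a < b < c < d < e < f. The simplices of K, each written with vertices in increasing order, are:

  0-simplices (6): a, b, c, d, e, f
  1-simplices (12): ab, ac, ad, ae, af, bc, bd, be, bf, cd, cf, de
  2-simplices (6): abe, abf, acd, acf, bcd, bde

Hence C_0 ≅ Z^6, C_1 ≅ Z^12, C_2 ≅ Z^6.

The boundary map ∂_1: C_1 → C_0 sends each edge [p,q] (with p < q) to q − p. For instance
  ∂bc = c − b.
This gives a 6×12 integer matrix of rank 5; reducing to Smith normal form yields diagonal entries (1,1,1,1,1).

∂_2: C_2 → C_1 maps a triangle to the signed sum of its edges. For instance
  ∂bde = de − be + bd,
  ∂acd = cd − ad + ac.
The 12×6 boundary matrix has rank 6 and Smith normal form diag(1,1,1,1,1,1).

Now H_k = ker ∂_k / im ∂_{k+1}, so:

  H_0: rank C_0 − rank ∂_1 = 6 − 5 = 1, and the invariant factors of ∂_1 are all 1, so H_0 = Z.
  H_1: rank ker ∂_1 − rank ∂_2 = (12 − 5) − 6 = 1, and the invariant factors of ∂_2 are all 1, so H_1 = Z.
  H_2: rank ker ∂_2 − rank ∂_3 = (6 − 6) − 0 = 0, and there is no ∂_3, so H_2 = 0.

Hence the Betti numbers are b_0 = 1, b_1 = 1, b_2 = 0.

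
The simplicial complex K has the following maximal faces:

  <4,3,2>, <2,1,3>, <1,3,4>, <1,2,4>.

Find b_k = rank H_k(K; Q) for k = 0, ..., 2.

b_0 = 1, b_1 = 0, b_2 = 1.

K has 4 vertices, 6 edges, 4 triangles.
rank ∂_0 = 0, rank ∂_1 = 3 ⇒ b_0 = 4 − 0 − 3 = 1; all invariant factors of ∂_1 are 1 so no torsion. So H_0 ≅ Z.
rank ∂_1 = 3, rank ∂_2 = 3 ⇒ b_1 = 6 − 3 − 3 = 0; all invariant factors of ∂_2 are 1 so no torsion. So H_1 ≅ 0.
rank ∂_2 = 3, rank ∂_3 = 0 ⇒ b_2 = 4 − 3 − 0 = 1. So H_2 ≅ Z.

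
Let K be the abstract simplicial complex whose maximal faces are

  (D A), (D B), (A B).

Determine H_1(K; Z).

We work with the vertex ordering A < B < D. The simplices of K, each written with vertices in increasing order, are:

  0-simplices (3): A, B, D
  1-simplices (3): AB, AD, BD

giving chain groups C_0 ≅ Z^3, C_1 ≅ Z^3.

∂_1: C_1 → C_0 is given by ∂[p,q] = [q] − [p].
The resulting 3×3 matrix has rank 2, and its Smith normal form has invariant factors (1,1).

Reading off H_k = ker ∂_k / im ∂_{k+1}:

  H_1: rank ker ∂_1 − rank ∂_2 = (3 − 2) − 0 = 1, and there is no ∂_2, so H_1 ≅ Z.

(K is a triangulation of the circle S^1.)

H_1 = Z.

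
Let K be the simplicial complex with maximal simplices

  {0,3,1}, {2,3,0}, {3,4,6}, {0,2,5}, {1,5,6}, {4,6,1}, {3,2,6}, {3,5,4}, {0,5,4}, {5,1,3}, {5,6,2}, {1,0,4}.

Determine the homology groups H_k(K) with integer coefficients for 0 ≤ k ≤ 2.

Fix the vertex order 0 < 1 < 2 < 3 < 4 < 5 < 6 and write every simplex with vertices in increasing order. Then dim K = 2 and the simplices of K are:

  0-simplices (7): [0], [1], [2], [3], [4], [5], [6]
  1-simplices (18): [0,1], [0,2], [0,3], [0,4], [0,5], [1,3], [1,4], [1,5], [1,6], [2,3], [2,5], [2,6], [3,4], [3,5], [3,6], [4,5], [4,6], [5,6]
  2-simplices (12): [0,1,3], [0,1,4], [0,2,3], [0,2,5], [0,4,5], [1,3,5], [1,4,6], [1,5,6], [2,3,6], [2,5,6], [3,4,5], [3,4,6]

Hence C_0 ≅ Z^7, C_1 ≅ Z^18, C_2 ≅ Z^12.

Boundary ∂_1: C_1 → C_0 sends each edge [p,q] (with p < q) to q − p.
The 7×18 boundary matrix has rank 6 and Smith normal form diag(1,1,1,1,1,1).

∂_2: C_2 → C_1 sends each 2-simplex [p,q,r] to [q,r] − [p,r] + [p,q]. For instance
  ∂[3,4,5] = [4,5] − [3,5] + [3,4],
  ∂[1,5,6] = [5,6] − [1,6] + [1,5].
The 18×12 boundary matrix has rank 12 and Smith normal form diag(1,1,1,1,1,1,1,1,1,1,1,2).

Now H_k = ker ∂_k / im ∂_{k+1}, so:

  H_0: rank C_0 − rank ∂_1 = 7 − 6 = 1, and the invariant factors of ∂_1 are all 1, so H_0 = Z.
  H_1: rank ker ∂_1 − rank ∂_2 = (18 − 6) − 12 = 0, and ∂_2 has invariant factor 2 > 1, so H_1 = Z/2.
  H_2: rank ker ∂_2 − rank ∂_3 = (12 − 12) − 0 = 0, and there is no ∂_3, so H_2 = 0.

As a check, the Euler characteristic is 7 − 18 + 12 = 1, which agrees with 1 − 0 + 0 = 1.

H_0 ≅ Z,  H_1 ≅ Z/2,  H_2 = 0.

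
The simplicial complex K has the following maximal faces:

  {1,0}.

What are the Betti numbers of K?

b_0 = 1, b_1 = 0.

Order the vertices as 0 < 1. Listing each simplex with vertices in this order, K has dimension 1 with simplices:

  0-simplices (2): [0], [1]
  1-simplices (1): [0,1]

Hence C_0 ≅ Z^2, C_1 ≅ Z^1.

The boundary map ∂_1: C_1 → C_0 maps an edge to its endpoints' difference, ∂[p,q] = q − p. For instance
  ∂[0,1] = [1] − [0].
As a 2×1 matrix over Z this has rank 1, with invariant factors (1).

Now H_k = ker ∂_k / im ∂_{k+1}, so:

  H_0: rank C_0 − rank ∂_1 = 2 − 1 = 1, and the invariant factors of ∂_1 are all 1, so H_0 = Z.
  H_1: rank ker ∂_1 − rank ∂_2 = (1 − 1) − 0 = 0, and there is no ∂_2, so H_1 = 0.

As a check, the Euler characteristic is 2 − 1 = 1, which agrees with 1 − 0 = 1.

Hence the Betti numbers are b_0 = 1, b_1 = 0.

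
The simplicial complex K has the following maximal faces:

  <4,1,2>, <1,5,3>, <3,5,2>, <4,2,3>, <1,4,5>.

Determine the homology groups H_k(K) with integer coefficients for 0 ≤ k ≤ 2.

Fix the vertex order 1 < 2 < 3 < 4 < 5 and write every simplex with vertices in increasing order. Then dim K = 2 and the simplices of K are:

  0-simplices (5): [1], [2], [3], [4], [5]
  1-simplices (10): [1,2], [1,3], [1,4], [1,5], [2,3], [2,4], [2,5], [3,4], [3,5], [4,5]
  2-simplices (5): [1,2,4], [1,3,5], [1,4,5], [2,3,4], [2,3,5]

Hence C_0 ≅ Z^5, C_1 ≅ Z^10, C_2 ≅ Z^5.

The boundary map ∂_1: C_1 → C_0 is given by ∂[p,q] = [q] − [p]. For instance
  ∂[3,5] = [5] − [3].
As a 5×10 matrix over Z this has rank 4, with invariant factors (1,1,1,1).

The boundary map ∂_2: C_2 → C_1 maps a triangle to the signed sum of its edges. For instance
  ∂[1,2,4] = [2,4] − [1,4] + [1,2],
  ∂[1,3,5] = [3,5] − [1,5] + [1,3].
As a 10×5 matrix over Z this has rank 5, with invariant factors (1,1,1,1,1).

From H_k ≅ ker(∂_k) / im(∂_{k+1}) we obtain:

  H_0: rank C_0 − rank ∂_1 = 5 − 4 = 1, and the invariant factors of ∂_1 are all 1, so H_0 ≅ Z.
  H_1: rank ker ∂_1 − rank ∂_2 = (10 − 4) − 5 = 1, and the invariant factors of ∂_2 are all 1, so H_1 ≅ Z.
  H_2: rank ker ∂_2 − rank ∂_3 = (5 − 5) − 0 = 0, and there is no ∂_3, so H_2 ≅ 0.

(K is a triangulation of the Möbius band.)

H_0 ≅ Z,  H_1 ≅ Z,  H_2 = 0.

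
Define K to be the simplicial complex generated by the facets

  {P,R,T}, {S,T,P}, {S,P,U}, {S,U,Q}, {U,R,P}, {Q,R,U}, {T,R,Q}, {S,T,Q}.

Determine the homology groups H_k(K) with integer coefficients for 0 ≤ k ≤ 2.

H_0 ≅ Z,  H_1 = 0,  H_2 ≅ Z.

Fix the vertex order P < Q < R < S < T < U and write every simplex with vertices in increasing order. Then dim K = 2 and the simplices of K are:

  0-simplices (6): P, Q, R, S, T, U
  1-simplices (12): PR, PS, PT, PU, QR, QS, QT, QU, RT, RU, ST, SU
  2-simplices (8): PRT, PRU, PST, PSU, QRT, QRU, QST, QSU

Hence C_0 ≅ Z^6, C_1 ≅ Z^12, C_2 ≅ Z^8.

Boundary ∂_1: C_1 → C_0 maps an edge to its endpoints' difference, ∂[p,q] = q − p. For instance
  ∂PR = R − P.
This gives a 6×12 integer matrix of rank 5; reducing to Smith normal form yields diagonal entries (1,1,1,1,1).

The boundary map ∂_2: C_2 → C_1 acts by ∂[p,q,r] = [q,r] − [p,r] + [p,q]. For instance
  ∂PSU = SU − PU + PS,
  ∂PST = ST − PT + PS.
As a 12×8 matrix over Z this has rank 7, with invariant factors (1,1,1,1,1,1,1).

From H_k ≅ ker(∂_k) / im(∂_{k+1}) we obtain:

  H_0: rank C_0 − rank ∂_1 = 6 − 5 = 1, and the invariant factors of ∂_1 are all 1, so H_0 ≅ Z.
  H_1: rank ker ∂_1 − rank ∂_2 = (12 − 5) − 7 = 0, and the invariant factors of ∂_2 are all 1, so H_1 ≅ 0.
  H_2: rank ker ∂_2 − rank ∂_3 = (8 − 7) − 0 = 1, and there is no ∂_3, so H_2 ≅ Z.

As a check, the Euler characteristic is 6 − 12 + 8 = 2, which agrees with 1 − 0 + 1 = 2.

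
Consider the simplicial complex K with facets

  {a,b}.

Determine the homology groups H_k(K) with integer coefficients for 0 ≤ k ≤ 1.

Order the vertices as a < b. Listing each simplex with vertices in this order, K has dimension 1 with simplices:

  0-simplices (2): a, b
  1-simplices (1): ab

giving chain groups C_0 ≅ Z^2, C_1 ≅ Z^1.

Boundary ∂_1: C_1 → C_0 is given by ∂[p,q] = [q] − [p].
This gives a 2×1 integer matrix of rank 1; reducing to Smith normal form yields diagonal entries (1).

Now H_k = ker ∂_k / im ∂_{k+1}, so:

  H_0: rank C_0 − rank ∂_1 = 2 − 1 = 1, and the invariant factors of ∂_1 are all 1, so H_0 ≅ Z.
  H_1: rank ker ∂_1 − rank ∂_2 = (1 − 1) − 0 = 0, and there is no ∂_2, so H_1 ≅ 0.

As a check, the Euler characteristic is 2 − 1 = 1, which agrees with 1 − 0 = 1.
(K is a triangulation of the 1-simplex.)

H_0 = Z,  H_1 = 0.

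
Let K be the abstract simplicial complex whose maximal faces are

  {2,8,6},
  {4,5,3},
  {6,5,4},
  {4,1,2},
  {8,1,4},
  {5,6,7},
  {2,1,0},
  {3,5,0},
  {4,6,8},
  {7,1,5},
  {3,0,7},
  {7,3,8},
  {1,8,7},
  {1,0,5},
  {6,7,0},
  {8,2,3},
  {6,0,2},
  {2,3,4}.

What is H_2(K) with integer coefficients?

H_2 = 0.

Fix the vertex order 0 < 1 < 2 < 3 < 4 < 5 < 6 < 7 < 8 and write every simplex with vertices in increasing order. Then dim K = 2 and the simplices of K are:

  0-simplices (9): [0], [1], [2], [3], [4], [5], [6], [7], [8]
  1-simplices (27): (27 of them)
  2-simplices (18): [0,1,2], [0,1,5], [0,2,6], [0,3,5], [0,3,7], [0,6,7], [1,2,4], [1,4,8], [1,5,7], [1,7,8], [2,3,4], [2,3,8], [2,6,8], [3,4,5], [3,7,8], [4,5,6], [4,6,8], [5,6,7]

so the chain groups are C_0 ≅ Z^9, C_1 ≅ Z^27, C_2 ≅ Z^18.

Boundary ∂_1: C_1 → C_0 sends each edge [p,q] (with p < q) to q − p. For instance
  ∂[2,6] = [6] − [2].
The resulting 9×27 matrix has rank 8, and its Smith normal form has invariant factors (1,1,1,1,1,1,1,1).

The boundary map ∂_2: C_2 → C_1 acts by ∂[p,q,r] = [q,r] − [p,r] + [p,q]. For instance
  ∂[1,4,8] = [4,8] − [1,8] + [1,4],
  ∂[0,6,7] = [6,7] − [0,7] + [0,6].
This gives a 27×18 integer matrix of rank 18; reducing to Smith normal form yields diagonal entries (1,1,1,1,1,1,1,1,1,1,1,1,1,1,1,1,1,2).

Reading off H_k = ker ∂_k / im ∂_{k+1}:

  H_2: rank ker ∂_2 − rank ∂_3 = (18 − 18) − 0 = 0, and there is no ∂_3, so H_2 ≅ 0.

(K is a triangulation of the Klein bottle.)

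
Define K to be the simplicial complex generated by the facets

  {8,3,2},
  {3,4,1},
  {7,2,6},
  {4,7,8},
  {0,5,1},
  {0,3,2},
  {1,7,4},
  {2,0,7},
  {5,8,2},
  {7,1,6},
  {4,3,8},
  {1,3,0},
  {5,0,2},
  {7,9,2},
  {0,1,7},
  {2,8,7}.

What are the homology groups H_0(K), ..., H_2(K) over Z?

H_0 = Z,  H_1 = 0,  H_2 = Z.

K has 10 vertices, 24 edges, 16 triangles.
rank ∂_0 = 0, rank ∂_1 = 9 ⇒ b_0 = 10 − 0 − 9 = 1; all invariant factors of ∂_1 are 1 so no torsion. So H_0 = Z.
rank ∂_1 = 9, rank ∂_2 = 15 ⇒ b_1 = 24 − 9 − 15 = 0; all invariant factors of ∂_2 are 1 so no torsion. So H_1 = 0.
rank ∂_2 = 15, rank ∂_3 = 0 ⇒ b_2 = 16 − 15 − 0 = 1. So H_2 = Z.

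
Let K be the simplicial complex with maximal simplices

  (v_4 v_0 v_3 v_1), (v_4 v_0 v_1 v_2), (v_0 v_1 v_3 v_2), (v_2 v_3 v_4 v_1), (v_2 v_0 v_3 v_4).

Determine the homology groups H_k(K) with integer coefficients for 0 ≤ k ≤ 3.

We work with the vertex ordering v_0 < v_1 < v_2 < v_3 < v_4. The simplices of K, each written with vertices in increasing order, are:

  0-simplices (5): [v_0], [v_1], [v_2], [v_3], [v_4]
  1-simplices (10): [v_0,v_1], [v_0,v_2], [v_0,v_3], [v_0,v_4], [v_1,v_2], [v_1,v_3], [v_1,v_4], [v_2,v_3], [v_2,v_4], [v_3,v_4]
  2-simplices (10): [v_0,v_1,v_2], [v_0,v_1,v_3], [v_0,v_1,v_4], [v_0,v_2,v_3], [v_0,v_2,v_4], [v_0,v_3,v_4], [v_1,v_2,v_3], [v_1,v_2,v_4], [v_1,v_3,v_4], [v_2,v_3,v_4]
  3-simplices (5): [v_0,v_1,v_2,v_3], [v_0,v_1,v_2,v_4], [v_0,v_1,v_3,v_4], [v_0,v_2,v_3,v_4], [v_1,v_2,v_3,v_4]

so the chain groups are C_0 ≅ Z^5, C_1 ≅ Z^10, C_2 ≅ Z^10, C_3 ≅ Z^5.

∂_1: C_1 → C_0 maps an edge to its endpoints' difference, ∂[p,q] = q − p.
This gives a 5×10 integer matrix of rank 4; reducing to Smith normal form yields diagonal entries (1,1,1,1).

∂_2: C_2 → C_1 sends each 2-simplex [p,q,r] to [q,r] − [p,r] + [p,q]. For instance
  ∂[v_0,v_2,v_3] = [v_2,v_3] − [v_0,v_3] + [v_0,v_2],
  ∂[v_1,v_2,v_3] = [v_2,v_3] − [v_1,v_3] + [v_1,v_2].
The resulting 10×10 matrix has rank 6, and its Smith normal form has invariant factors (1,1,1,1,1,1).

∂_3: C_3 → C_2 sends each 3-simplex σ to the alternating sum Σ_i (−1)^i (σ with its i-th vertex removed). For instance
  ∂[v_0,v_1,v_2,v_4] = [v_1,v_2,v_4] − [v_0,v_2,v_4] + [v_0,v_1,v_4] − [v_0,v_1,v_2],
  ∂[v_0,v_2,v_3,v_4] = [v_2,v_3,v_4] − [v_0,v_3,v_4] + [v_0,v_2,v_4] − [v_0,v_2,v_3].
This gives a 10×5 integer matrix of rank 4; reducing to Smith normal form yields diagonal entries (1,1,1,1).

Now H_k = ker ∂_k / im ∂_{k+1}, so:

  H_0: rank C_0 − rank ∂_1 = 5 − 4 = 1, and the invariant factors of ∂_1 are all 1, so H_0 ≅ Z.
  H_1: rank ker ∂_1 − rank ∂_2 = (10 − 4) − 6 = 0, and the invariant factors of ∂_2 are all 1, so H_1 ≅ 0.
  H_2: rank ker ∂_2 − rank ∂_3 = (10 − 6) − 4 = 0, and the invariant factors of ∂_3 are all 1, so H_2 ≅ 0.
  H_3: rank ker ∂_3 − rank ∂_4 = (5 − 4) − 0 = 1, and there is no ∂_4, so H_3 ≅ Z.

H_0 ≅ Z,  H_1 = 0,  H_2 = 0,  H_3 ≅ Z.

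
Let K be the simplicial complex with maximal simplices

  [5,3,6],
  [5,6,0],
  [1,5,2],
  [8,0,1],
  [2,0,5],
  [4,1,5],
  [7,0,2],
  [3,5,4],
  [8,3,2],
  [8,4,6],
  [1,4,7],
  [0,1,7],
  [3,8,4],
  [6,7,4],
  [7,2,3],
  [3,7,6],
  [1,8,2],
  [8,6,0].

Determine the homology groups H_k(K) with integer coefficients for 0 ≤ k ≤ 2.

We work with the vertex ordering 0 < 1 < 2 < 3 < 4 < 5 < 6 < 7 < 8. The simplices of K, each written with vertices in increasing order, are:

  0-simplices (9): [0], [1], [2], [3], [4], [5], [6], [7], [8]
  1-simplices (27): (27 of them)
  2-simplices (18): [0,1,7], [0,1,8], [0,2,5], [0,2,7], [0,5,6], [0,6,8], [1,2,5], [1,2,8], [1,4,5], [1,4,7], [2,3,7], [2,3,8], [3,4,5], [3,4,8], [3,5,6], [3,6,7], [4,6,7], [4,6,8]

giving chain groups C_0 ≅ Z^9, C_1 ≅ Z^27, C_2 ≅ Z^18.

The boundary map ∂_1: C_1 → C_0 is given by ∂[p,q] = [q] − [p].
The resulting 9×27 matrix has rank 8, and its Smith normal form has invariant factors (1,1,1,1,1,1,1,1).

Boundary ∂_2: C_2 → C_1 acts by ∂[p,q,r] = [q,r] − [p,r] + [p,q]. For instance
  ∂[4,6,8] = [6,8] − [4,8] + [4,6],
  ∂[2,3,8] = [3,8] − [2,8] + [2,3].
As a 27×18 matrix over Z this has rank 18, with invariant factors (1,1,1,1,1,1,1,1,1,1,1,1,1,1,1,1,1,2).

From H_k ≅ ker(∂_k) / im(∂_{k+1}) we obtain:

  H_0: rank C_0 − rank ∂_1 = 9 − 8 = 1, and the invariant factors of ∂_1 are all 1, so H_0 = Z.
  H_1: rank ker ∂_1 − rank ∂_2 = (27 − 8) − 18 = 1, and ∂_2 has invariant factor 2 > 1, so H_1 = Z ⊕ Z_2.
  H_2: rank ker ∂_2 − rank ∂_3 = (18 − 18) − 0 = 0, and there is no ∂_3, so H_2 = 0.

H_0 ≅ Z,  H_1 ≅ Z ⊕ Z_2,  H_2 = 0.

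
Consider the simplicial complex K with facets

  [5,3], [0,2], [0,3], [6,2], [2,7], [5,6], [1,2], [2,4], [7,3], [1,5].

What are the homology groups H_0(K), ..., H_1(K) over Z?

Order the vertices as 0 < 1 < 2 < 3 < 4 < 5 < 6 < 7. Listing each simplex with vertices in this order, K has dimension 1 with simplices:

  0-simplices (8): [0], [1], [2], [3], [4], [5], [6], [7]
  1-simplices (10): [0,2], [0,3], [1,2], [1,5], [2,4], [2,6], [2,7], [3,5], [3,7], [5,6]

Hence C_0 ≅ Z^8, C_1 ≅ Z^10.

Boundary ∂_1: C_1 → C_0 maps an edge to its endpoints' difference, ∂[p,q] = q − p.
The resulting 8×10 matrix has rank 7, and its Smith normal form has invariant factors (1,1,1,1,1,1,1).

From H_k ≅ ker(∂_k) / im(∂_{k+1}) we obtain:

  H_0: rank C_0 − rank ∂_1 = 8 − 7 = 1, and the invariant factors of ∂_1 are all 1, so H_0 = Z.
  H_1: rank ker ∂_1 − rank ∂_2 = (10 − 7) − 0 = 3, and there is no ∂_2, so H_1 = Z^3.

H_0 = Z,  H_1 = Z^3.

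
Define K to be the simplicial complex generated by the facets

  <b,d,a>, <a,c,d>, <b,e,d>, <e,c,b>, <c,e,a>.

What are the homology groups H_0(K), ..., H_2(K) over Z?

H_0 = Z,  H_1 = Z,  H_2 = 0.

Order the vertices as a < b < c < d < e. Listing each simplex with vertices in this order, K has dimension 2 with simplices:

  0-simplices (5): a, b, c, d, e
  1-simplices (10): ab, ac, ad, ae, bc, bd, be, cd, ce, de
  2-simplices (5): abd, acd, ace, bce, bde

so the chain groups are C_0 ≅ Z^5, C_1 ≅ Z^10, C_2 ≅ Z^5.

Boundary ∂_1: C_1 → C_0 maps an edge to its endpoints' difference, ∂[p,q] = q − p.
The 5×10 boundary matrix has rank 4 and Smith normal form diag(1,1,1,1).

Boundary ∂_2: C_2 → C_1 sends each 2-simplex [p,q,r] to [q,r] − [p,r] + [p,q]. For instance
  ∂bde = de − be + bd,
  ∂bce = ce − be + bc.
The 10×5 boundary matrix has rank 5 and Smith normal form diag(1,1,1,1,1).

Now H_k = ker ∂_k / im ∂_{k+1}, so:

  H_0: rank C_0 − rank ∂_1 = 5 − 4 = 1, and the invariant factors of ∂_1 are all 1, so H_0 = Z.
  H_1: rank ker ∂_1 − rank ∂_2 = (10 − 4) − 5 = 1, and the invariant factors of ∂_2 are all 1, so H_1 = Z.
  H_2: rank ker ∂_2 − rank ∂_3 = (5 − 5) − 0 = 0, and there is no ∂_3, so H_2 = 0.

As a check, the Euler characteristic is 5 − 10 + 5 = 0, which agrees with 1 − 1 + 0 = 0.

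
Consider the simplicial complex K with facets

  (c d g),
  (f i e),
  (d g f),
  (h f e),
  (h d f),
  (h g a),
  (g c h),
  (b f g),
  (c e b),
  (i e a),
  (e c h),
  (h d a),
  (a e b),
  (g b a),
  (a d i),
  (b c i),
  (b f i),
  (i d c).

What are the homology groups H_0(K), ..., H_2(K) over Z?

H_0 = Z,  H_1 = Z ⊕ Z/2Z,  H_2 = 0.

Order the vertices as a < b < c < d < e < f < g < h < i. Listing each simplex with vertices in this order, K has dimension 2 with simplices:

  0-simplices (9): a, b, c, d, e, f, g, h, i
  1-simplices (27): ab, ad, ae, ag, ah, ai, bc, be, bf, bg, bi, cd, ce, cg, ch, ci, df, dg, dh, di, ef, eh, ei, fg, fh, fi, gh
  2-simplices (18): abe, abg, adh, adi, aei, agh, bce, bci, bfg, bfi, cdg, cdi, ceh, cgh, dfg, dfh, efh, efi

giving chain groups C_0 ≅ Z^9, C_1 ≅ Z^27, C_2 ≅ Z^18.

Boundary ∂_1: C_1 → C_0 maps an edge to its endpoints' difference, ∂[p,q] = q − p.
The 9×27 boundary matrix has rank 8 and Smith normal form diag(1,1,1,1,1,1,1,1).

Boundary ∂_2: C_2 → C_1 acts by ∂[p,q,r] = [q,r] − [p,r] + [p,q]. For instance
  ∂bfg = fg − bg + bf,
  ∂efh = fh − eh + ef.
The resulting 27×18 matrix has rank 18, and its Smith normal form has invariant factors (1,1,1,1,1,1,1,1,1,1,1,1,1,1,1,1,1,2).

Computing H_k = (kernel of ∂_k) / (image of ∂_{k+1}):

  H_0: rank C_0 − rank ∂_1 = 9 − 8 = 1, and the invariant factors of ∂_1 are all 1, so H_0 ≅ Z.
  H_1: rank ker ∂_1 − rank ∂_2 = (27 − 8) − 18 = 1, and ∂_2 has invariant factor 2 > 1, so H_1 ≅ Z ⊕ Z/2Z.
  H_2: rank ker ∂_2 − rank ∂_3 = (18 − 18) − 0 = 0, and there is no ∂_3, so H_2 ≅ 0.

As a check, the Euler characteristic is 9 − 27 + 18 = 0, which agrees with 1 − 1 + 0 = 0.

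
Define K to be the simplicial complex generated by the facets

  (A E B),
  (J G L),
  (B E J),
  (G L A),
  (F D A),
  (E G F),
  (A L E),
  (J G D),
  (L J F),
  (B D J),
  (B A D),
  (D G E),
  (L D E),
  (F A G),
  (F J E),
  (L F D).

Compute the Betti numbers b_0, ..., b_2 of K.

Fix the vertex order A < B < D < E < F < G < J < L and write every simplex with vertices in increasing order. Then dim K = 2 and the simplices of K are:

  0-simplices (8): A, B, D, E, F, G, J, L
  1-simplices (24): AB, AD, AE, AF, AG, AL, BD, BE, BJ, DE, DF, DG, DJ, DL, EF, EG, EJ, EL, FG, FJ, FL, GJ, GL, JL
  2-simplices (16): ABD, ABE, ADF, AEL, AFG, AGL, BDJ, BEJ, DEG, DEL, DFL, DGJ, EFG, EFJ, FJL, GJL

so the chain groups are C_0 ≅ Z^8, C_1 ≅ Z^24, C_2 ≅ Z^16.

The boundary map ∂_1: C_1 → C_0 is given by ∂[p,q] = [q] − [p].
This gives a 8×24 integer matrix of rank 7; reducing to Smith normal form yields diagonal entries (1,1,1,1,1,1,1).

Boundary ∂_2: C_2 → C_1 sends each 2-simplex [p,q,r] to [q,r] − [p,r] + [p,q]. For instance
  ∂AFG = FG − AG + AF,
  ∂ABE = BE − AE + AB.
This gives a 24×16 integer matrix of rank 15; reducing to Smith normal form yields diagonal entries (1,1,1,1,1,1,1,1,1,1,1,1,1,1,1).

Now H_k = ker ∂_k / im ∂_{k+1}, so:

  H_0: rank C_0 − rank ∂_1 = 8 − 7 = 1, and the invariant factors of ∂_1 are all 1, so H_0 ≅ Z.
  H_1: rank ker ∂_1 − rank ∂_2 = (24 − 7) − 15 = 2, and the invariant factors of ∂_2 are all 1, so H_1 ≅ Z^2.
  H_2: rank ker ∂_2 − rank ∂_3 = (16 − 15) − 0 = 1, and there is no ∂_3, so H_2 ≅ Z.

(K is a triangulation of the torus T^2.)

Hence the Betti numbers are b_0 = 1, b_1 = 2, b_2 = 1.

b_0 = 1, b_1 = 2, b_2 = 1.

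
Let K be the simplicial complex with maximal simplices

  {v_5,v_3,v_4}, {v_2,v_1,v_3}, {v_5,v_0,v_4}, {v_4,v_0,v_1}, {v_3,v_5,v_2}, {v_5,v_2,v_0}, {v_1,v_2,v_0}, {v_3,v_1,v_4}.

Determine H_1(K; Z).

K has 6 vertices, 12 edges, 8 triangles.
rank ∂_1 = 5, rank ∂_2 = 7 ⇒ b_1 = 12 − 5 − 7 = 0; all invariant factors of ∂_2 are 1 so no torsion. So H_1 = 0.

H_1 ≅ 0.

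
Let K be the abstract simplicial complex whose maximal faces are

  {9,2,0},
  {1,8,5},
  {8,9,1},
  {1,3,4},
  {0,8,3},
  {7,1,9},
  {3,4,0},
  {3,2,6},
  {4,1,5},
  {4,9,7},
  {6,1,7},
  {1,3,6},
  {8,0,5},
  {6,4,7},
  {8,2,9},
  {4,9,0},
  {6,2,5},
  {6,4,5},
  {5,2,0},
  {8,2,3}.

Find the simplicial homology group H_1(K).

K has 10 vertices, 30 edges, 20 triangles.
rank ∂_1 = 9, rank ∂_2 = 20 ⇒ b_1 = 30 − 9 − 20 = 1; ∂_2 has invariant factor(s) [2] giving torsion. So H_1 ≅ Z ⊕ Z/2.

H_1 = Z ⊕ Z/2.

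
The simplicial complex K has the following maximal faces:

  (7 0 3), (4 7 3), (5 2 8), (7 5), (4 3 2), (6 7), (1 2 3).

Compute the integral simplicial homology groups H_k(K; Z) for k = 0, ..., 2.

H_0 ≅ Z,  H_1 ≅ Z,  H_2 = 0.

Take the total order 0 < 1 < 2 < 3 < 4 < 5 < 6 < 7 < 8 on the vertex set. Then K (dimension 2) consists of the simplices:

  0-simplices (9): [0], [1], [2], [3], [4], [5], [6], [7], [8]
  1-simplices (14): [0,3], [0,7], [1,2], [1,3], [2,3], [2,4], [2,5], [2,8], [3,4], [3,7], [4,7], [5,7], [5,8], [6,7]
  2-simplices (5): [0,3,7], [1,2,3], [2,3,4], [2,5,8], [3,4,7]

Hence C_0 ≅ Z^9, C_1 ≅ Z^14, C_2 ≅ Z^5.

∂_1: C_1 → C_0 maps an edge to its endpoints' difference, ∂[p,q] = q − p. For instance
  ∂[1,3] = [3] − [1].
The resulting 9×14 matrix has rank 8, and its Smith normal form has invariant factors (1,1,1,1,1,1,1,1).

The boundary map ∂_2: C_2 → C_1 maps a triangle to the signed sum of its edges. For instance
  ∂[3,4,7] = [4,7] − [3,7] + [3,4],
  ∂[2,3,4] = [3,4] − [2,4] + [2,3].
As a 14×5 matrix over Z this has rank 5, with invariant factors (1,1,1,1,1).

Now H_k = ker ∂_k / im ∂_{k+1}, so:

  H_0: rank C_0 − rank ∂_1 = 9 − 8 = 1, and the invariant factors of ∂_1 are all 1, so H_0 = Z.
  H_1: rank ker ∂_1 − rank ∂_2 = (14 − 8) − 5 = 1, and the invariant factors of ∂_2 are all 1, so H_1 = Z.
  H_2: rank ker ∂_2 − rank ∂_3 = (5 − 5) − 0 = 0, and there is no ∂_3, so H_2 = 0.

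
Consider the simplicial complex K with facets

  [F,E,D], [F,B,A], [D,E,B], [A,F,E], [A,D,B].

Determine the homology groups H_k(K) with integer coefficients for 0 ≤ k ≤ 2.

H_0 = Z,  H_1 = Z,  H_2 = 0.

Take the total order A < B < D < E < F on the vertex set. Then K (dimension 2) consists of the simplices:

  0-simplices (5): A, B, D, E, F
  1-simplices (10): AB, AD, AE, AF, BD, BE, BF, DE, DF, EF
  2-simplices (5): ABD, ABF, AEF, BDE, DEF

giving chain groups C_0 ≅ Z^5, C_1 ≅ Z^10, C_2 ≅ Z^5.

∂_1: C_1 → C_0 is given by ∂[p,q] = [q] − [p]. For instance
  ∂BD = D − B.
This gives a 5×10 integer matrix of rank 4; reducing to Smith normal form yields diagonal entries (1,1,1,1).

Boundary ∂_2: C_2 → C_1 sends each 2-simplex [p,q,r] to [q,r] − [p,r] + [p,q]. For instance
  ∂DEF = EF − DF + DE,
  ∂ABF = BF − AF + AB.
As a 10×5 matrix over Z this has rank 5, with invariant factors (1,1,1,1,1).

Computing H_k = (kernel of ∂_k) / (image of ∂_{k+1}):

  H_0: rank C_0 − rank ∂_1 = 5 − 4 = 1, and the invariant factors of ∂_1 are all 1, so H_0 = Z.
  H_1: rank ker ∂_1 − rank ∂_2 = (10 − 4) − 5 = 1, and the invariant factors of ∂_2 are all 1, so H_1 = Z.
  H_2: rank ker ∂_2 − rank ∂_3 = (5 − 5) − 0 = 0, and there is no ∂_3, so H_2 = 0.

(K is a triangulation of the Möbius band.)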